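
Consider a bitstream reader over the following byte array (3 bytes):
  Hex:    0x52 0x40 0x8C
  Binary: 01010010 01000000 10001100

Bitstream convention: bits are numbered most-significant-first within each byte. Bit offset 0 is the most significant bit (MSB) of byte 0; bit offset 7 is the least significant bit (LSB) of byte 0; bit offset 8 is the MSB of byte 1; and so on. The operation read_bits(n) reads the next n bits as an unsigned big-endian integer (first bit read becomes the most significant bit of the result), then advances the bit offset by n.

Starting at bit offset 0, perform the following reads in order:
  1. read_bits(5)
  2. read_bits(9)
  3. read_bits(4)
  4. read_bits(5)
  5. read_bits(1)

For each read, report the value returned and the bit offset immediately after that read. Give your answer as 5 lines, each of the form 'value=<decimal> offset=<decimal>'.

Read 1: bits[0:5] width=5 -> value=10 (bin 01010); offset now 5 = byte 0 bit 5; 19 bits remain
Read 2: bits[5:14] width=9 -> value=144 (bin 010010000); offset now 14 = byte 1 bit 6; 10 bits remain
Read 3: bits[14:18] width=4 -> value=2 (bin 0010); offset now 18 = byte 2 bit 2; 6 bits remain
Read 4: bits[18:23] width=5 -> value=6 (bin 00110); offset now 23 = byte 2 bit 7; 1 bits remain
Read 5: bits[23:24] width=1 -> value=0 (bin 0); offset now 24 = byte 3 bit 0; 0 bits remain

Answer: value=10 offset=5
value=144 offset=14
value=2 offset=18
value=6 offset=23
value=0 offset=24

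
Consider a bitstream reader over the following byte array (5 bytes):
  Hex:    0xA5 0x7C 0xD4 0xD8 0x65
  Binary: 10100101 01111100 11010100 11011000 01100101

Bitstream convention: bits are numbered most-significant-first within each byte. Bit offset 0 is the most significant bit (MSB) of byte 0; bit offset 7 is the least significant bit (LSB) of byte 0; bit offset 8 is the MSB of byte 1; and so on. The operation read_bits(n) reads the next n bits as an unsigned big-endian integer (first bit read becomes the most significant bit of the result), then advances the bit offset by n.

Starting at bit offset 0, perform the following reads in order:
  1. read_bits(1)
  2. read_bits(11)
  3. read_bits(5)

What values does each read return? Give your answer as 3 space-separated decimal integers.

Answer: 1 599 25

Derivation:
Read 1: bits[0:1] width=1 -> value=1 (bin 1); offset now 1 = byte 0 bit 1; 39 bits remain
Read 2: bits[1:12] width=11 -> value=599 (bin 01001010111); offset now 12 = byte 1 bit 4; 28 bits remain
Read 3: bits[12:17] width=5 -> value=25 (bin 11001); offset now 17 = byte 2 bit 1; 23 bits remain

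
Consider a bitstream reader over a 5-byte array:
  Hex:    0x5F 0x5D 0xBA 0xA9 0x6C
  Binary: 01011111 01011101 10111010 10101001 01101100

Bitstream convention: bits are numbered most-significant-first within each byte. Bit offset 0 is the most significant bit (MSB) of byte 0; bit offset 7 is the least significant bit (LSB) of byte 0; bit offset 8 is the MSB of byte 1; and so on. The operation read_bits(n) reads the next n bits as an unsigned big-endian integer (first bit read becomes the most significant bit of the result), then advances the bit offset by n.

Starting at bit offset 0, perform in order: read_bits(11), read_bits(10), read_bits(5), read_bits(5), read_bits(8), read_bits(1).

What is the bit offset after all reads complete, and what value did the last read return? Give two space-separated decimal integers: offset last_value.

Answer: 40 0

Derivation:
Read 1: bits[0:11] width=11 -> value=762 (bin 01011111010); offset now 11 = byte 1 bit 3; 29 bits remain
Read 2: bits[11:21] width=10 -> value=951 (bin 1110110111); offset now 21 = byte 2 bit 5; 19 bits remain
Read 3: bits[21:26] width=5 -> value=10 (bin 01010); offset now 26 = byte 3 bit 2; 14 bits remain
Read 4: bits[26:31] width=5 -> value=20 (bin 10100); offset now 31 = byte 3 bit 7; 9 bits remain
Read 5: bits[31:39] width=8 -> value=182 (bin 10110110); offset now 39 = byte 4 bit 7; 1 bits remain
Read 6: bits[39:40] width=1 -> value=0 (bin 0); offset now 40 = byte 5 bit 0; 0 bits remain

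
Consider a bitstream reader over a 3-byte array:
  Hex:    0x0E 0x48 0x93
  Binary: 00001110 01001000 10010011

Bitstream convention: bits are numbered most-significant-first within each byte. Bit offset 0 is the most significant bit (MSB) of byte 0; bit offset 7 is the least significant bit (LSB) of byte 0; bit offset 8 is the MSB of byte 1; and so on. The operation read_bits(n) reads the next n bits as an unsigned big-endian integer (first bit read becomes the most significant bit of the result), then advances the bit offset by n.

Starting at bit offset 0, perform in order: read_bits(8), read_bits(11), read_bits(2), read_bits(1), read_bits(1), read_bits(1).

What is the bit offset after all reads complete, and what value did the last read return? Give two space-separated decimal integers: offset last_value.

Answer: 24 1

Derivation:
Read 1: bits[0:8] width=8 -> value=14 (bin 00001110); offset now 8 = byte 1 bit 0; 16 bits remain
Read 2: bits[8:19] width=11 -> value=580 (bin 01001000100); offset now 19 = byte 2 bit 3; 5 bits remain
Read 3: bits[19:21] width=2 -> value=2 (bin 10); offset now 21 = byte 2 bit 5; 3 bits remain
Read 4: bits[21:22] width=1 -> value=0 (bin 0); offset now 22 = byte 2 bit 6; 2 bits remain
Read 5: bits[22:23] width=1 -> value=1 (bin 1); offset now 23 = byte 2 bit 7; 1 bits remain
Read 6: bits[23:24] width=1 -> value=1 (bin 1); offset now 24 = byte 3 bit 0; 0 bits remain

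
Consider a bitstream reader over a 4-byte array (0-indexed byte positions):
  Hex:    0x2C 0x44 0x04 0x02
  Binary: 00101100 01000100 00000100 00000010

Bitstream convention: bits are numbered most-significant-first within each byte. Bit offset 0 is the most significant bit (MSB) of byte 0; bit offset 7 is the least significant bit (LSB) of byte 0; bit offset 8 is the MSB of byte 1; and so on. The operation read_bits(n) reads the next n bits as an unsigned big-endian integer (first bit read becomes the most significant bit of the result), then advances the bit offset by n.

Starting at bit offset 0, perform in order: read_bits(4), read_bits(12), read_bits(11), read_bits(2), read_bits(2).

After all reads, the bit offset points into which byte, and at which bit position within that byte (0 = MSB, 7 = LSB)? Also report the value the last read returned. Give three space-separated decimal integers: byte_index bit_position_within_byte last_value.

Answer: 3 7 1

Derivation:
Read 1: bits[0:4] width=4 -> value=2 (bin 0010); offset now 4 = byte 0 bit 4; 28 bits remain
Read 2: bits[4:16] width=12 -> value=3140 (bin 110001000100); offset now 16 = byte 2 bit 0; 16 bits remain
Read 3: bits[16:27] width=11 -> value=32 (bin 00000100000); offset now 27 = byte 3 bit 3; 5 bits remain
Read 4: bits[27:29] width=2 -> value=0 (bin 00); offset now 29 = byte 3 bit 5; 3 bits remain
Read 5: bits[29:31] width=2 -> value=1 (bin 01); offset now 31 = byte 3 bit 7; 1 bits remain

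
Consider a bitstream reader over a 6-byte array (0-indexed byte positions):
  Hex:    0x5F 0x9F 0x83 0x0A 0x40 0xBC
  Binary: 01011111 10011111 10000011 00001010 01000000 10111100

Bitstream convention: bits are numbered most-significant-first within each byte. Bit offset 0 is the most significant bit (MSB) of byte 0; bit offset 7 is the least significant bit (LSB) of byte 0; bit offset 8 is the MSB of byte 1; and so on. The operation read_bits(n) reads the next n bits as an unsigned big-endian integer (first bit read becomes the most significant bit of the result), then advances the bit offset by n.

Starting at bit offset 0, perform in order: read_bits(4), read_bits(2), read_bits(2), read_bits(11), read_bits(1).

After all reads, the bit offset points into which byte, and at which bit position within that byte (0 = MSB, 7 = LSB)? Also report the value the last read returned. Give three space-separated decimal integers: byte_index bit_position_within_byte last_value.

Answer: 2 4 0

Derivation:
Read 1: bits[0:4] width=4 -> value=5 (bin 0101); offset now 4 = byte 0 bit 4; 44 bits remain
Read 2: bits[4:6] width=2 -> value=3 (bin 11); offset now 6 = byte 0 bit 6; 42 bits remain
Read 3: bits[6:8] width=2 -> value=3 (bin 11); offset now 8 = byte 1 bit 0; 40 bits remain
Read 4: bits[8:19] width=11 -> value=1276 (bin 10011111100); offset now 19 = byte 2 bit 3; 29 bits remain
Read 5: bits[19:20] width=1 -> value=0 (bin 0); offset now 20 = byte 2 bit 4; 28 bits remain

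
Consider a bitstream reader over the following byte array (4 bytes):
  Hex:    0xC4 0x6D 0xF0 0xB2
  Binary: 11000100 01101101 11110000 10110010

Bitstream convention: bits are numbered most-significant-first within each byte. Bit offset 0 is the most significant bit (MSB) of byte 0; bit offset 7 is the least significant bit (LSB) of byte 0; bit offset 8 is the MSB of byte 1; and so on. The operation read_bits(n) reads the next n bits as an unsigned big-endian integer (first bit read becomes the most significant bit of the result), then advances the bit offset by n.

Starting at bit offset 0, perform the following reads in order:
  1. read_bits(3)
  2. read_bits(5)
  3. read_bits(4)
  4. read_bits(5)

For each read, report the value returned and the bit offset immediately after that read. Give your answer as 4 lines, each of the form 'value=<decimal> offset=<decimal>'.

Read 1: bits[0:3] width=3 -> value=6 (bin 110); offset now 3 = byte 0 bit 3; 29 bits remain
Read 2: bits[3:8] width=5 -> value=4 (bin 00100); offset now 8 = byte 1 bit 0; 24 bits remain
Read 3: bits[8:12] width=4 -> value=6 (bin 0110); offset now 12 = byte 1 bit 4; 20 bits remain
Read 4: bits[12:17] width=5 -> value=27 (bin 11011); offset now 17 = byte 2 bit 1; 15 bits remain

Answer: value=6 offset=3
value=4 offset=8
value=6 offset=12
value=27 offset=17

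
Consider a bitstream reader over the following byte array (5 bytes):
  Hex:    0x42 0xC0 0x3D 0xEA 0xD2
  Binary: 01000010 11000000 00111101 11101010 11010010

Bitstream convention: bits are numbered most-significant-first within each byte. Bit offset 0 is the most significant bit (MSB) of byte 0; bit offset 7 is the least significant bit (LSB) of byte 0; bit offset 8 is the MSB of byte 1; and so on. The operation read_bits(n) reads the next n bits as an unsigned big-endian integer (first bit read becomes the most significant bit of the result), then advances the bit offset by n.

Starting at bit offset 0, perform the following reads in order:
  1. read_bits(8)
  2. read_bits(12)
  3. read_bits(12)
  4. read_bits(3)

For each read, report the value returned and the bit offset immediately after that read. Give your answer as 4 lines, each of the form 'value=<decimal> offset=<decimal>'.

Answer: value=66 offset=8
value=3075 offset=20
value=3562 offset=32
value=6 offset=35

Derivation:
Read 1: bits[0:8] width=8 -> value=66 (bin 01000010); offset now 8 = byte 1 bit 0; 32 bits remain
Read 2: bits[8:20] width=12 -> value=3075 (bin 110000000011); offset now 20 = byte 2 bit 4; 20 bits remain
Read 3: bits[20:32] width=12 -> value=3562 (bin 110111101010); offset now 32 = byte 4 bit 0; 8 bits remain
Read 4: bits[32:35] width=3 -> value=6 (bin 110); offset now 35 = byte 4 bit 3; 5 bits remain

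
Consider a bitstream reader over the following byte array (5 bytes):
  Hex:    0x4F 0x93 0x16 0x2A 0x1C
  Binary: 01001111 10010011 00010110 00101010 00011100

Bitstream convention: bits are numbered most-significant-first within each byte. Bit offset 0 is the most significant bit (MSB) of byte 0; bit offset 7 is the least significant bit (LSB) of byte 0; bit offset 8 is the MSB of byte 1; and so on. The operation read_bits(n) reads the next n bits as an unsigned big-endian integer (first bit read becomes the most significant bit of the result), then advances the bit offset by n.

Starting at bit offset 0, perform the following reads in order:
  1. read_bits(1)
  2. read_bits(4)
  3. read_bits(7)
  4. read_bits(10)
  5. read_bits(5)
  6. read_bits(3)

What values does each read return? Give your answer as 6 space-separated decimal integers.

Answer: 0 9 121 197 17 2

Derivation:
Read 1: bits[0:1] width=1 -> value=0 (bin 0); offset now 1 = byte 0 bit 1; 39 bits remain
Read 2: bits[1:5] width=4 -> value=9 (bin 1001); offset now 5 = byte 0 bit 5; 35 bits remain
Read 3: bits[5:12] width=7 -> value=121 (bin 1111001); offset now 12 = byte 1 bit 4; 28 bits remain
Read 4: bits[12:22] width=10 -> value=197 (bin 0011000101); offset now 22 = byte 2 bit 6; 18 bits remain
Read 5: bits[22:27] width=5 -> value=17 (bin 10001); offset now 27 = byte 3 bit 3; 13 bits remain
Read 6: bits[27:30] width=3 -> value=2 (bin 010); offset now 30 = byte 3 bit 6; 10 bits remain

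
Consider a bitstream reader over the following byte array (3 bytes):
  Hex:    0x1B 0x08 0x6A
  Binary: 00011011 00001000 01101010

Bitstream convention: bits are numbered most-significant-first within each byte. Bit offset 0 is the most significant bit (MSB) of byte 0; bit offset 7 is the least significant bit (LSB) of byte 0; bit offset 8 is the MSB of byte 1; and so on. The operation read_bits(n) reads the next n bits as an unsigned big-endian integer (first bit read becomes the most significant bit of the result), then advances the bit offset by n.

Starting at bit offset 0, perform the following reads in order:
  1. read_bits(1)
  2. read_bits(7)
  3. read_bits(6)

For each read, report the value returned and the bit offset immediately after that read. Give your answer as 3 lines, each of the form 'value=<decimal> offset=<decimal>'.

Answer: value=0 offset=1
value=27 offset=8
value=2 offset=14

Derivation:
Read 1: bits[0:1] width=1 -> value=0 (bin 0); offset now 1 = byte 0 bit 1; 23 bits remain
Read 2: bits[1:8] width=7 -> value=27 (bin 0011011); offset now 8 = byte 1 bit 0; 16 bits remain
Read 3: bits[8:14] width=6 -> value=2 (bin 000010); offset now 14 = byte 1 bit 6; 10 bits remain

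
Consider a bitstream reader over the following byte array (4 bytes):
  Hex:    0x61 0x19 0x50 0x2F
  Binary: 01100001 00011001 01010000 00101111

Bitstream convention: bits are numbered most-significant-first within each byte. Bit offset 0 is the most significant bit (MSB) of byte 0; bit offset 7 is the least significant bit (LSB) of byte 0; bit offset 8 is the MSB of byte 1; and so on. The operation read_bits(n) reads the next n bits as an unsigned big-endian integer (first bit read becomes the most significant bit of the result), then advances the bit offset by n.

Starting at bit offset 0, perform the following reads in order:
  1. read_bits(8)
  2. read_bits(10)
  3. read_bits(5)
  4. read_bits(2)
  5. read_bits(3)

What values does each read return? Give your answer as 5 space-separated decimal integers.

Answer: 97 101 8 0 2

Derivation:
Read 1: bits[0:8] width=8 -> value=97 (bin 01100001); offset now 8 = byte 1 bit 0; 24 bits remain
Read 2: bits[8:18] width=10 -> value=101 (bin 0001100101); offset now 18 = byte 2 bit 2; 14 bits remain
Read 3: bits[18:23] width=5 -> value=8 (bin 01000); offset now 23 = byte 2 bit 7; 9 bits remain
Read 4: bits[23:25] width=2 -> value=0 (bin 00); offset now 25 = byte 3 bit 1; 7 bits remain
Read 5: bits[25:28] width=3 -> value=2 (bin 010); offset now 28 = byte 3 bit 4; 4 bits remain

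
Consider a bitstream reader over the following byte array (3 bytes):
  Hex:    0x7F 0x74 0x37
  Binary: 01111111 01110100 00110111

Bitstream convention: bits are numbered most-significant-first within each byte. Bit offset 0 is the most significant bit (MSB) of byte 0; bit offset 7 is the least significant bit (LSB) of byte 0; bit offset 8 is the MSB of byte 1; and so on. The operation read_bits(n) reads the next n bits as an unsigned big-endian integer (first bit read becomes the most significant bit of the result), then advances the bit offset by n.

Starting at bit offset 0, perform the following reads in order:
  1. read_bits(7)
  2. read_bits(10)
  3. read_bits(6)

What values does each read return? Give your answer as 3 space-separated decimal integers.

Read 1: bits[0:7] width=7 -> value=63 (bin 0111111); offset now 7 = byte 0 bit 7; 17 bits remain
Read 2: bits[7:17] width=10 -> value=744 (bin 1011101000); offset now 17 = byte 2 bit 1; 7 bits remain
Read 3: bits[17:23] width=6 -> value=27 (bin 011011); offset now 23 = byte 2 bit 7; 1 bits remain

Answer: 63 744 27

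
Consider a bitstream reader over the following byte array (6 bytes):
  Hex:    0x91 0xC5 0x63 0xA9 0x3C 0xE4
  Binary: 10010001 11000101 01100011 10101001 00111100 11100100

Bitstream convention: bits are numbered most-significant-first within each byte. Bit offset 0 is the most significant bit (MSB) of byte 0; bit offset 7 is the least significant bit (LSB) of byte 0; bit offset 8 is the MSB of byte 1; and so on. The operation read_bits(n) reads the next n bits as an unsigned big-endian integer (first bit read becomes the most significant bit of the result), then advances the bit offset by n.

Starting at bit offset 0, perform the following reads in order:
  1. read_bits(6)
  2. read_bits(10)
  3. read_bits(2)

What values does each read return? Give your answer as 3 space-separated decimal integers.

Read 1: bits[0:6] width=6 -> value=36 (bin 100100); offset now 6 = byte 0 bit 6; 42 bits remain
Read 2: bits[6:16] width=10 -> value=453 (bin 0111000101); offset now 16 = byte 2 bit 0; 32 bits remain
Read 3: bits[16:18] width=2 -> value=1 (bin 01); offset now 18 = byte 2 bit 2; 30 bits remain

Answer: 36 453 1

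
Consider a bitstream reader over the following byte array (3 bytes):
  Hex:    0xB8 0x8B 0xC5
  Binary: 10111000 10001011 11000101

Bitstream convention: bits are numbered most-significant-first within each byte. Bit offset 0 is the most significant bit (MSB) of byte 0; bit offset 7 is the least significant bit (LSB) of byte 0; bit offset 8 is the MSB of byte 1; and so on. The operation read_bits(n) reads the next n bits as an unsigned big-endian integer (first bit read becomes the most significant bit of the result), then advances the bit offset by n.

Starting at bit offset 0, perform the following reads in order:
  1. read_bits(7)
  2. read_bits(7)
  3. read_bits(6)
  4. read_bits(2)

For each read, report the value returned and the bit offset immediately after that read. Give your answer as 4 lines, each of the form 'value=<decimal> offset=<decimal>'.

Read 1: bits[0:7] width=7 -> value=92 (bin 1011100); offset now 7 = byte 0 bit 7; 17 bits remain
Read 2: bits[7:14] width=7 -> value=34 (bin 0100010); offset now 14 = byte 1 bit 6; 10 bits remain
Read 3: bits[14:20] width=6 -> value=60 (bin 111100); offset now 20 = byte 2 bit 4; 4 bits remain
Read 4: bits[20:22] width=2 -> value=1 (bin 01); offset now 22 = byte 2 bit 6; 2 bits remain

Answer: value=92 offset=7
value=34 offset=14
value=60 offset=20
value=1 offset=22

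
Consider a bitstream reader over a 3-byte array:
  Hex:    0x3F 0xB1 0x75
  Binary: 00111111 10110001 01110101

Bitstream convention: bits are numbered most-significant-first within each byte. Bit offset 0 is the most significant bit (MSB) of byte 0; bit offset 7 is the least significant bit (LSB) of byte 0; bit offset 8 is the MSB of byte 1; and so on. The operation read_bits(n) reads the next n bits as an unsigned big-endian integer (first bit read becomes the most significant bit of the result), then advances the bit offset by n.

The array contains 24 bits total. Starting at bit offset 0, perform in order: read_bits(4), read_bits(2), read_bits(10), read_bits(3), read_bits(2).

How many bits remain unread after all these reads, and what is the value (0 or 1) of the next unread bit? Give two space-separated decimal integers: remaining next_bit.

Read 1: bits[0:4] width=4 -> value=3 (bin 0011); offset now 4 = byte 0 bit 4; 20 bits remain
Read 2: bits[4:6] width=2 -> value=3 (bin 11); offset now 6 = byte 0 bit 6; 18 bits remain
Read 3: bits[6:16] width=10 -> value=945 (bin 1110110001); offset now 16 = byte 2 bit 0; 8 bits remain
Read 4: bits[16:19] width=3 -> value=3 (bin 011); offset now 19 = byte 2 bit 3; 5 bits remain
Read 5: bits[19:21] width=2 -> value=2 (bin 10); offset now 21 = byte 2 bit 5; 3 bits remain

Answer: 3 1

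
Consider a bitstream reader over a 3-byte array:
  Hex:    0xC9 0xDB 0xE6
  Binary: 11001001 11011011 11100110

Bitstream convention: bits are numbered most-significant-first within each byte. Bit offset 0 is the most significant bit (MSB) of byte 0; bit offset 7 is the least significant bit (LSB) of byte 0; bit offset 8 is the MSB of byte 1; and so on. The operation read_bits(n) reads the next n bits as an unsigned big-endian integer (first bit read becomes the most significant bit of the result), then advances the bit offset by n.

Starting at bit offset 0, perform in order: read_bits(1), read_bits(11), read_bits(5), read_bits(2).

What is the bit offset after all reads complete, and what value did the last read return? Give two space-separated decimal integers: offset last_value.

Answer: 19 3

Derivation:
Read 1: bits[0:1] width=1 -> value=1 (bin 1); offset now 1 = byte 0 bit 1; 23 bits remain
Read 2: bits[1:12] width=11 -> value=1181 (bin 10010011101); offset now 12 = byte 1 bit 4; 12 bits remain
Read 3: bits[12:17] width=5 -> value=23 (bin 10111); offset now 17 = byte 2 bit 1; 7 bits remain
Read 4: bits[17:19] width=2 -> value=3 (bin 11); offset now 19 = byte 2 bit 3; 5 bits remain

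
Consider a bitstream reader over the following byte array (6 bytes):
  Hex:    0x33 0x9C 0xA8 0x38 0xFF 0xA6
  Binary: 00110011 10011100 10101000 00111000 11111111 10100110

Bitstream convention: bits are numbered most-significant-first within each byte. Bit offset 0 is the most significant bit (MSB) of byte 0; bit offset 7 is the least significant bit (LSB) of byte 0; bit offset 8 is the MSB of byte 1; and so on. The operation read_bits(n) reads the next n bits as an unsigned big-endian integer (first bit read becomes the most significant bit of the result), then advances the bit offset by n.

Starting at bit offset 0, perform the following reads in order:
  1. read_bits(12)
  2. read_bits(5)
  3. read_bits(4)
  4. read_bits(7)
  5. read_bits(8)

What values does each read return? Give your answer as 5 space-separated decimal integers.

Answer: 825 25 5 3 143

Derivation:
Read 1: bits[0:12] width=12 -> value=825 (bin 001100111001); offset now 12 = byte 1 bit 4; 36 bits remain
Read 2: bits[12:17] width=5 -> value=25 (bin 11001); offset now 17 = byte 2 bit 1; 31 bits remain
Read 3: bits[17:21] width=4 -> value=5 (bin 0101); offset now 21 = byte 2 bit 5; 27 bits remain
Read 4: bits[21:28] width=7 -> value=3 (bin 0000011); offset now 28 = byte 3 bit 4; 20 bits remain
Read 5: bits[28:36] width=8 -> value=143 (bin 10001111); offset now 36 = byte 4 bit 4; 12 bits remain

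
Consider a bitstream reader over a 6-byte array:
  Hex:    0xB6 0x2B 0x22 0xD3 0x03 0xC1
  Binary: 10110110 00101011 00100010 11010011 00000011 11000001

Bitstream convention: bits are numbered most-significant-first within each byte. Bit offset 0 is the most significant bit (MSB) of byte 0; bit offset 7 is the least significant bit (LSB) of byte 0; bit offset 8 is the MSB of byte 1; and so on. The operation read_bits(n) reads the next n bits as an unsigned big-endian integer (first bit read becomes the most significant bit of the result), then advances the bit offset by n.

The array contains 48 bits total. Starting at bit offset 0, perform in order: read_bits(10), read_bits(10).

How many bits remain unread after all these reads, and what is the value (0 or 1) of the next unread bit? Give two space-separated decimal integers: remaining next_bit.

Read 1: bits[0:10] width=10 -> value=728 (bin 1011011000); offset now 10 = byte 1 bit 2; 38 bits remain
Read 2: bits[10:20] width=10 -> value=690 (bin 1010110010); offset now 20 = byte 2 bit 4; 28 bits remain

Answer: 28 0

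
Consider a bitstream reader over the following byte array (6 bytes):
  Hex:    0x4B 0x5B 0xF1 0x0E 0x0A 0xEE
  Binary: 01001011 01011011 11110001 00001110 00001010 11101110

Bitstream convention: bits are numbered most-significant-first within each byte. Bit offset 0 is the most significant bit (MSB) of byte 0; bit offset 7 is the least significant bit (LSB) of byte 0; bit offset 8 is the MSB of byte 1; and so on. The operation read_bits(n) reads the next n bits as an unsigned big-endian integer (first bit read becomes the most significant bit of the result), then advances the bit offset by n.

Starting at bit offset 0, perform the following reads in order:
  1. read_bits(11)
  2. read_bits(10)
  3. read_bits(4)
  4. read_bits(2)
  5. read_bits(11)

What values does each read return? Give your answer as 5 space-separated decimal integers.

Answer: 602 894 2 0 898

Derivation:
Read 1: bits[0:11] width=11 -> value=602 (bin 01001011010); offset now 11 = byte 1 bit 3; 37 bits remain
Read 2: bits[11:21] width=10 -> value=894 (bin 1101111110); offset now 21 = byte 2 bit 5; 27 bits remain
Read 3: bits[21:25] width=4 -> value=2 (bin 0010); offset now 25 = byte 3 bit 1; 23 bits remain
Read 4: bits[25:27] width=2 -> value=0 (bin 00); offset now 27 = byte 3 bit 3; 21 bits remain
Read 5: bits[27:38] width=11 -> value=898 (bin 01110000010); offset now 38 = byte 4 bit 6; 10 bits remain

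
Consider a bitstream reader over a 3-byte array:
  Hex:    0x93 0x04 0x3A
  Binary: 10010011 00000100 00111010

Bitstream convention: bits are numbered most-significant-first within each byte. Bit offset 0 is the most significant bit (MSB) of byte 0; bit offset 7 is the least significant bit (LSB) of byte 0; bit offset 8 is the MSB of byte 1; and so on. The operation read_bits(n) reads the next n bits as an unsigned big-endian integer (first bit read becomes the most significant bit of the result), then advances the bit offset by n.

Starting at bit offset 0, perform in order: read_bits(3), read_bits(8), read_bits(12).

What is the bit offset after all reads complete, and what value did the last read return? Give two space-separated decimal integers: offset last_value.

Read 1: bits[0:3] width=3 -> value=4 (bin 100); offset now 3 = byte 0 bit 3; 21 bits remain
Read 2: bits[3:11] width=8 -> value=152 (bin 10011000); offset now 11 = byte 1 bit 3; 13 bits remain
Read 3: bits[11:23] width=12 -> value=541 (bin 001000011101); offset now 23 = byte 2 bit 7; 1 bits remain

Answer: 23 541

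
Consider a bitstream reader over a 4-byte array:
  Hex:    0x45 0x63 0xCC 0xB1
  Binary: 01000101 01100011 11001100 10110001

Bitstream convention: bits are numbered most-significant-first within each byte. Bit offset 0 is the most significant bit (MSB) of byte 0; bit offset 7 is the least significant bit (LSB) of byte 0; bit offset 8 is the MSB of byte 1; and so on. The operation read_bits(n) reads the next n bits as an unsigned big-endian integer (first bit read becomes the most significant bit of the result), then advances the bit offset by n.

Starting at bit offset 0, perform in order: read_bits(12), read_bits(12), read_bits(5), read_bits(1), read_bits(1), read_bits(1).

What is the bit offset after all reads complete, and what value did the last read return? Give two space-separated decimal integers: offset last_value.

Read 1: bits[0:12] width=12 -> value=1110 (bin 010001010110); offset now 12 = byte 1 bit 4; 20 bits remain
Read 2: bits[12:24] width=12 -> value=972 (bin 001111001100); offset now 24 = byte 3 bit 0; 8 bits remain
Read 3: bits[24:29] width=5 -> value=22 (bin 10110); offset now 29 = byte 3 bit 5; 3 bits remain
Read 4: bits[29:30] width=1 -> value=0 (bin 0); offset now 30 = byte 3 bit 6; 2 bits remain
Read 5: bits[30:31] width=1 -> value=0 (bin 0); offset now 31 = byte 3 bit 7; 1 bits remain
Read 6: bits[31:32] width=1 -> value=1 (bin 1); offset now 32 = byte 4 bit 0; 0 bits remain

Answer: 32 1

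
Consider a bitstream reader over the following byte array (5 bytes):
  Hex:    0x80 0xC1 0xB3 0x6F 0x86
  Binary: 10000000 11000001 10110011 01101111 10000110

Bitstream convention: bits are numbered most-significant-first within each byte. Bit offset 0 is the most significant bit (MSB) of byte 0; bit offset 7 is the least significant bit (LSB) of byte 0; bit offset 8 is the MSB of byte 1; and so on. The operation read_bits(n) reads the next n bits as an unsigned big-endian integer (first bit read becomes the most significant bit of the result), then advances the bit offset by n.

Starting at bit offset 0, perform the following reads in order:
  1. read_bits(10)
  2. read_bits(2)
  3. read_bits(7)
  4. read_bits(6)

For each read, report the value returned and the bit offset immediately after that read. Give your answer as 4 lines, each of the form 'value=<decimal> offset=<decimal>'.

Answer: value=515 offset=10
value=0 offset=12
value=13 offset=19
value=38 offset=25

Derivation:
Read 1: bits[0:10] width=10 -> value=515 (bin 1000000011); offset now 10 = byte 1 bit 2; 30 bits remain
Read 2: bits[10:12] width=2 -> value=0 (bin 00); offset now 12 = byte 1 bit 4; 28 bits remain
Read 3: bits[12:19] width=7 -> value=13 (bin 0001101); offset now 19 = byte 2 bit 3; 21 bits remain
Read 4: bits[19:25] width=6 -> value=38 (bin 100110); offset now 25 = byte 3 bit 1; 15 bits remain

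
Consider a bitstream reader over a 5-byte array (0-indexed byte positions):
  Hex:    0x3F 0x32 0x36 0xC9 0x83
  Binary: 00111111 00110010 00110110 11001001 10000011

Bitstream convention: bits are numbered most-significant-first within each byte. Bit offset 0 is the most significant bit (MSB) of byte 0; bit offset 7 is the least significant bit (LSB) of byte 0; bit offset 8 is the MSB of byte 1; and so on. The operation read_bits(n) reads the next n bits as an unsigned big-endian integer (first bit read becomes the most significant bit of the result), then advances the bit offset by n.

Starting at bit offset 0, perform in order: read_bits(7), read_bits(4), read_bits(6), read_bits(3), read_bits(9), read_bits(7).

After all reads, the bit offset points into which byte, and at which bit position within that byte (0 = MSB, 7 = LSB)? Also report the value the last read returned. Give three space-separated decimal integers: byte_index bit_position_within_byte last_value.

Read 1: bits[0:7] width=7 -> value=31 (bin 0011111); offset now 7 = byte 0 bit 7; 33 bits remain
Read 2: bits[7:11] width=4 -> value=9 (bin 1001); offset now 11 = byte 1 bit 3; 29 bits remain
Read 3: bits[11:17] width=6 -> value=36 (bin 100100); offset now 17 = byte 2 bit 1; 23 bits remain
Read 4: bits[17:20] width=3 -> value=3 (bin 011); offset now 20 = byte 2 bit 4; 20 bits remain
Read 5: bits[20:29] width=9 -> value=217 (bin 011011001); offset now 29 = byte 3 bit 5; 11 bits remain
Read 6: bits[29:36] width=7 -> value=24 (bin 0011000); offset now 36 = byte 4 bit 4; 4 bits remain

Answer: 4 4 24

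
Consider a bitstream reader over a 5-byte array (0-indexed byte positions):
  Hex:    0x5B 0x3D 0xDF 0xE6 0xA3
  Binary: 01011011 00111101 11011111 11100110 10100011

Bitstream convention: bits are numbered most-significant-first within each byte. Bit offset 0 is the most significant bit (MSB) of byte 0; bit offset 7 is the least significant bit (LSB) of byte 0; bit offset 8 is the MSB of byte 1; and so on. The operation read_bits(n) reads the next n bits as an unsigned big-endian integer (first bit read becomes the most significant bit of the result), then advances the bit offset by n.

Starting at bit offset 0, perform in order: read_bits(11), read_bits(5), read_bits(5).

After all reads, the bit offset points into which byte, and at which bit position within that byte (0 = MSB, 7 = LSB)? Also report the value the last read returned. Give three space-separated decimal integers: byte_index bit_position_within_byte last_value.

Read 1: bits[0:11] width=11 -> value=729 (bin 01011011001); offset now 11 = byte 1 bit 3; 29 bits remain
Read 2: bits[11:16] width=5 -> value=29 (bin 11101); offset now 16 = byte 2 bit 0; 24 bits remain
Read 3: bits[16:21] width=5 -> value=27 (bin 11011); offset now 21 = byte 2 bit 5; 19 bits remain

Answer: 2 5 27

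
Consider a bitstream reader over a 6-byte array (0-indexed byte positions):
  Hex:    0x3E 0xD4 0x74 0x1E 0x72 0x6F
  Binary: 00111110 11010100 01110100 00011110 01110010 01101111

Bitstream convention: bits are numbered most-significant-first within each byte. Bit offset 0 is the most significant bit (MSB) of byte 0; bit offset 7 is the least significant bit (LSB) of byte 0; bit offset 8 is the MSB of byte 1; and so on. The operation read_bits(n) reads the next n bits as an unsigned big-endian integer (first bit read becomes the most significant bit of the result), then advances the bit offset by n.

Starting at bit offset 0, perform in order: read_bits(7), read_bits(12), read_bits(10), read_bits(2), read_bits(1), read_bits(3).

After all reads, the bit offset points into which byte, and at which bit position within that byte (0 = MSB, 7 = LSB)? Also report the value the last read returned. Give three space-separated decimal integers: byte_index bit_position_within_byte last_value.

Answer: 4 3 3

Derivation:
Read 1: bits[0:7] width=7 -> value=31 (bin 0011111); offset now 7 = byte 0 bit 7; 41 bits remain
Read 2: bits[7:19] width=12 -> value=1699 (bin 011010100011); offset now 19 = byte 2 bit 3; 29 bits remain
Read 3: bits[19:29] width=10 -> value=643 (bin 1010000011); offset now 29 = byte 3 bit 5; 19 bits remain
Read 4: bits[29:31] width=2 -> value=3 (bin 11); offset now 31 = byte 3 bit 7; 17 bits remain
Read 5: bits[31:32] width=1 -> value=0 (bin 0); offset now 32 = byte 4 bit 0; 16 bits remain
Read 6: bits[32:35] width=3 -> value=3 (bin 011); offset now 35 = byte 4 bit 3; 13 bits remain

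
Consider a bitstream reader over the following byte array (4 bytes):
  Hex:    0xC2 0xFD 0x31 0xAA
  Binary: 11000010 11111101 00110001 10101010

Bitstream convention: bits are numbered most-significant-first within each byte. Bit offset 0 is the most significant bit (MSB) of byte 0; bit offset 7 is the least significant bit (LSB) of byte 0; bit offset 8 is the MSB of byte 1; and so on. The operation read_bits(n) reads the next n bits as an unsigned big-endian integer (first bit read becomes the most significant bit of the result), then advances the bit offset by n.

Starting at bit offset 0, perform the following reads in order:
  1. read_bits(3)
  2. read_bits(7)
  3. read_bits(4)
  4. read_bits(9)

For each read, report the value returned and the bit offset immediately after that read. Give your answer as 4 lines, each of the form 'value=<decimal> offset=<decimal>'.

Read 1: bits[0:3] width=3 -> value=6 (bin 110); offset now 3 = byte 0 bit 3; 29 bits remain
Read 2: bits[3:10] width=7 -> value=11 (bin 0001011); offset now 10 = byte 1 bit 2; 22 bits remain
Read 3: bits[10:14] width=4 -> value=15 (bin 1111); offset now 14 = byte 1 bit 6; 18 bits remain
Read 4: bits[14:23] width=9 -> value=152 (bin 010011000); offset now 23 = byte 2 bit 7; 9 bits remain

Answer: value=6 offset=3
value=11 offset=10
value=15 offset=14
value=152 offset=23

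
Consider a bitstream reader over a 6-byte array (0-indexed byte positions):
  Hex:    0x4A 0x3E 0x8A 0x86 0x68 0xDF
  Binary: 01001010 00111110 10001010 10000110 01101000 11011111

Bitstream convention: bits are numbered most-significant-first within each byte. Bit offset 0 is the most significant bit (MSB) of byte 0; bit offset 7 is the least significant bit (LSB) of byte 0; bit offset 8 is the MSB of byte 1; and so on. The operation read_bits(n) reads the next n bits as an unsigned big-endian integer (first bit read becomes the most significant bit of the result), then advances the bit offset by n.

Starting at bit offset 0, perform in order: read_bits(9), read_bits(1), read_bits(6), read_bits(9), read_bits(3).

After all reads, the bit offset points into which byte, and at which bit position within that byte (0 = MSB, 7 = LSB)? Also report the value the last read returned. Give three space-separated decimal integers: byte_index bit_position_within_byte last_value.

Read 1: bits[0:9] width=9 -> value=148 (bin 010010100); offset now 9 = byte 1 bit 1; 39 bits remain
Read 2: bits[9:10] width=1 -> value=0 (bin 0); offset now 10 = byte 1 bit 2; 38 bits remain
Read 3: bits[10:16] width=6 -> value=62 (bin 111110); offset now 16 = byte 2 bit 0; 32 bits remain
Read 4: bits[16:25] width=9 -> value=277 (bin 100010101); offset now 25 = byte 3 bit 1; 23 bits remain
Read 5: bits[25:28] width=3 -> value=0 (bin 000); offset now 28 = byte 3 bit 4; 20 bits remain

Answer: 3 4 0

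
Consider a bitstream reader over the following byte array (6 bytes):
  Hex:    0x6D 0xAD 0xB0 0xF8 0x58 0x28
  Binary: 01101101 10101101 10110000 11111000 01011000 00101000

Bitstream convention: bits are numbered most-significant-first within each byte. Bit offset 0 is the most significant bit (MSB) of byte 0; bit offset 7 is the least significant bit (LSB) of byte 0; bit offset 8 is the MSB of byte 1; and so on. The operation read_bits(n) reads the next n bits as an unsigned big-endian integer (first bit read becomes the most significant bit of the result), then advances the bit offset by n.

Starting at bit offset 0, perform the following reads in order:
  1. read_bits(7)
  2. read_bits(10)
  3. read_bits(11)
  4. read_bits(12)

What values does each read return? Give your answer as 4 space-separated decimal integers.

Answer: 54 859 783 2136

Derivation:
Read 1: bits[0:7] width=7 -> value=54 (bin 0110110); offset now 7 = byte 0 bit 7; 41 bits remain
Read 2: bits[7:17] width=10 -> value=859 (bin 1101011011); offset now 17 = byte 2 bit 1; 31 bits remain
Read 3: bits[17:28] width=11 -> value=783 (bin 01100001111); offset now 28 = byte 3 bit 4; 20 bits remain
Read 4: bits[28:40] width=12 -> value=2136 (bin 100001011000); offset now 40 = byte 5 bit 0; 8 bits remain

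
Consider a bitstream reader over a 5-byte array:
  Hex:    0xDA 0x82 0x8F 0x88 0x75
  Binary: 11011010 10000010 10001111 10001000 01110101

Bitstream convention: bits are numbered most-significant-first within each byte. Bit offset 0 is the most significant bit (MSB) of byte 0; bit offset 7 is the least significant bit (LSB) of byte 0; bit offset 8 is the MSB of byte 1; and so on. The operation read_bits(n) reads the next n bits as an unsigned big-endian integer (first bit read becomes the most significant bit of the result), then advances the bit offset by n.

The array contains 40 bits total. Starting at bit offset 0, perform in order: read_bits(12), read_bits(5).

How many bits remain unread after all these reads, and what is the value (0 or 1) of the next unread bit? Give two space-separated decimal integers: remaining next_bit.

Read 1: bits[0:12] width=12 -> value=3496 (bin 110110101000); offset now 12 = byte 1 bit 4; 28 bits remain
Read 2: bits[12:17] width=5 -> value=5 (bin 00101); offset now 17 = byte 2 bit 1; 23 bits remain

Answer: 23 0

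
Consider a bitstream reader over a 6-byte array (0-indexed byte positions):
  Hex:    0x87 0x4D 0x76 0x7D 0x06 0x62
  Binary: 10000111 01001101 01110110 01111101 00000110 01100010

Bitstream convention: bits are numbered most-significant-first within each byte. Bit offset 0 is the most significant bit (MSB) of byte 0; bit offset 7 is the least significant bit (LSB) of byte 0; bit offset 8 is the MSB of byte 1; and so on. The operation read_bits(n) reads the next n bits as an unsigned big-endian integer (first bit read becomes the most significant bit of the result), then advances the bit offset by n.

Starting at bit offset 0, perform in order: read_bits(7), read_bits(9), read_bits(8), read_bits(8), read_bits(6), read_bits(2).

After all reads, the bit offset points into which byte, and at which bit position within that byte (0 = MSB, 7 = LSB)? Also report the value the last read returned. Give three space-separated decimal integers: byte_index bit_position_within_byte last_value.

Read 1: bits[0:7] width=7 -> value=67 (bin 1000011); offset now 7 = byte 0 bit 7; 41 bits remain
Read 2: bits[7:16] width=9 -> value=333 (bin 101001101); offset now 16 = byte 2 bit 0; 32 bits remain
Read 3: bits[16:24] width=8 -> value=118 (bin 01110110); offset now 24 = byte 3 bit 0; 24 bits remain
Read 4: bits[24:32] width=8 -> value=125 (bin 01111101); offset now 32 = byte 4 bit 0; 16 bits remain
Read 5: bits[32:38] width=6 -> value=1 (bin 000001); offset now 38 = byte 4 bit 6; 10 bits remain
Read 6: bits[38:40] width=2 -> value=2 (bin 10); offset now 40 = byte 5 bit 0; 8 bits remain

Answer: 5 0 2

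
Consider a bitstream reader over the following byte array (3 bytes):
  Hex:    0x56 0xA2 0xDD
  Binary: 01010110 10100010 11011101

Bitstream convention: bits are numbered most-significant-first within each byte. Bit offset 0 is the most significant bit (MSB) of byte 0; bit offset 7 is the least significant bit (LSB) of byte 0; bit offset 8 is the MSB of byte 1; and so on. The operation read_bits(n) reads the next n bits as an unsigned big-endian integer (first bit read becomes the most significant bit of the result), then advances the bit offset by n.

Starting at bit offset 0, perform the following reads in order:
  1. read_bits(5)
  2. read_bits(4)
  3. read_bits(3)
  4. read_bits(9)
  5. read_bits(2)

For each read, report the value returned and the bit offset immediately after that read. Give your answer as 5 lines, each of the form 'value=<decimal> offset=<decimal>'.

Read 1: bits[0:5] width=5 -> value=10 (bin 01010); offset now 5 = byte 0 bit 5; 19 bits remain
Read 2: bits[5:9] width=4 -> value=13 (bin 1101); offset now 9 = byte 1 bit 1; 15 bits remain
Read 3: bits[9:12] width=3 -> value=2 (bin 010); offset now 12 = byte 1 bit 4; 12 bits remain
Read 4: bits[12:21] width=9 -> value=91 (bin 001011011); offset now 21 = byte 2 bit 5; 3 bits remain
Read 5: bits[21:23] width=2 -> value=2 (bin 10); offset now 23 = byte 2 bit 7; 1 bits remain

Answer: value=10 offset=5
value=13 offset=9
value=2 offset=12
value=91 offset=21
value=2 offset=23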